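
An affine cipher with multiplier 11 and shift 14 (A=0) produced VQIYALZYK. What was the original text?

The inverse of 11 mod 26 is 19, since 11·19=209≡1. Apply D(y)=19·(y−14) mod 26:
V(21): 19·(21−14)=133≡3 → D
Q(16): 19·(16−14)=38≡12 → M
I(8): 19·(8−14)=-114≡16 → Q
Y(24): 19·(24−14)=190≡8 → I
A(0): 19·(0−14)=-266≡20 → U
L(11): 19·(11−14)=-57≡21 → V
Z(25): 19·(25−14)=209≡1 → B
Y(24): 19·(24−14)=190≡8 → I
K(10): 19·(10−14)=-76≡2 → C

DMQIUVBIC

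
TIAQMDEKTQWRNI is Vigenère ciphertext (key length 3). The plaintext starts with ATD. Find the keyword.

TPX

Subtract each crib letter from the matching ciphertext letter (mod 26):
T(19)−A(0)=19 → T
I(8)−T(19)=-11≡15 → P
A(0)−D(3)=-3≡23 → X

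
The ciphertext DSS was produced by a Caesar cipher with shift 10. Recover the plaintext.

D(3): 3−10=-7≡19 → T
S(18): 18−10=8 → I
S(18): 18−10=8 → I

TII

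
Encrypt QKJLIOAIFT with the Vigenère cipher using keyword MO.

Repeat the key across the message: MOMOMOMOMO
Q(16)+M(12): 28≡2 → C
K(10)+O(14): 24 → Y
J(9)+M(12): 21 → V
L(11)+O(14): 25 → Z
I(8)+M(12): 20 → U
O(14)+O(14): 28≡2 → C
A(0)+M(12): 12 → M
I(8)+O(14): 22 → W
F(5)+M(12): 17 → R
T(19)+O(14): 33≡7 → H

CYVZUCMWRH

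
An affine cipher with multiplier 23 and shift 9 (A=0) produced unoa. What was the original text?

fqhd

The inverse of 23 mod 26 is 17, since 23·17=391≡1. Apply D(y)=17·(y−9) mod 26:
u(20): 17·(20−9)=187≡5 → f
n(13): 17·(13−9)=68≡16 → q
o(14): 17·(14−9)=85≡7 → h
a(0): 17·(0−9)=-153≡3 → d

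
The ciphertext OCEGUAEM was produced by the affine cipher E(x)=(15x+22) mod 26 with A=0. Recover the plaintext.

The inverse of 15 mod 26 is 7, since 15·7=105≡1. Apply D(y)=7·(y−22) mod 26:
O(14): 7·(14−22)=-56≡22 → W
C(2): 7·(2−22)=-140≡16 → Q
E(4): 7·(4−22)=-126≡4 → E
G(6): 7·(6−22)=-112≡18 → S
U(20): 7·(20−22)=-14≡12 → M
A(0): 7·(0−22)=-154≡2 → C
E(4): 7·(4−22)=-126≡4 → E
M(12): 7·(12−22)=-70≡8 → I

WQESMCEI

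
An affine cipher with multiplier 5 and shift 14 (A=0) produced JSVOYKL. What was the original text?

The inverse of 5 mod 26 is 21, since 5·21=105≡1. Apply D(y)=21·(y−14) mod 26:
J(9): 21·(9−14)=-105≡25 → Z
S(18): 21·(18−14)=84≡6 → G
V(21): 21·(21−14)=147≡17 → R
O(14): 21·(14−14)=0 → A
Y(24): 21·(24−14)=210≡2 → C
K(10): 21·(10−14)=-84≡20 → U
L(11): 21·(11−14)=-63≡15 → P

ZGRACUP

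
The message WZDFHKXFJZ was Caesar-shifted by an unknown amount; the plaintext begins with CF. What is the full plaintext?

CFJLNQDLPF

From the crib: W(22)−C(2)=20, so the shift is 20.
Subtract 20 from each ciphertext letter:
W(22): 22−20=2 → C
Z(25): 25−20=5 → F
D(3): 3−20=-17≡9 → J
F(5): 5−20=-15≡11 → L
H(7): 7−20=-13≡13 → N
K(10): 10−20=-10≡16 → Q
X(23): 23−20=3 → D
F(5): 5−20=-15≡11 → L
J(9): 9−20=-11≡15 → P
Z(25): 25−20=5 → F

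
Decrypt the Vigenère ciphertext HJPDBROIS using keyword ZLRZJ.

Repeat the key across the ciphertext: ZLRZJZLRZ
H(7)−Z(25): -18≡8 → I
J(9)−L(11): -2≡24 → Y
P(15)−R(17): -2≡24 → Y
D(3)−Z(25): -22≡4 → E
B(1)−J(9): -8≡18 → S
R(17)−Z(25): -8≡18 → S
O(14)−L(11): 3 → D
I(8)−R(17): -9≡17 → R
S(18)−Z(25): -7≡19 → T

IYYESSDRT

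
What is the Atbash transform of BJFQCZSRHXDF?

B(1) → Y(24)
J(9) → Q(16)
F(5) → U(20)
Q(16) → J(9)
C(2) → X(23)
Z(25) → A(0)
S(18) → H(7)
R(17) → I(8)
H(7) → S(18)
X(23) → C(2)
D(3) → W(22)
F(5) → U(20)

YQUJXAHISCWU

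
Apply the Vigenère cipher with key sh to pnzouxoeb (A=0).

Repeat the key across the message: shshshshs
p(15)+s(18): 33≡7 → h
n(13)+h(7): 20 → u
z(25)+s(18): 43≡17 → r
o(14)+h(7): 21 → v
u(20)+s(18): 38≡12 → m
x(23)+h(7): 30≡4 → e
o(14)+s(18): 32≡6 → g
e(4)+h(7): 11 → l
b(1)+s(18): 19 → t

hurvmeglt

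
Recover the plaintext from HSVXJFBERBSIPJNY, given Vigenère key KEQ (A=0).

XOFNFPRABROSFFXO

Repeat the key across the ciphertext: KEQKEQKEQKEQKEQK
H(7)−K(10): -3≡23 → X
S(18)−E(4): 14 → O
V(21)−Q(16): 5 → F
X(23)−K(10): 13 → N
J(9)−E(4): 5 → F
F(5)−Q(16): -11≡15 → P
B(1)−K(10): -9≡17 → R
E(4)−E(4): 0 → A
R(17)−Q(16): 1 → B
B(1)−K(10): -9≡17 → R
S(18)−E(4): 14 → O
I(8)−Q(16): -8≡18 → S
P(15)−K(10): 5 → F
J(9)−E(4): 5 → F
N(13)−Q(16): -3≡23 → X
Y(24)−K(10): 14 → O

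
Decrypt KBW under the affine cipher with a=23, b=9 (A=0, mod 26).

The inverse of 23 mod 26 is 17, since 23·17=391≡1. Apply D(y)=17·(y−9) mod 26:
K(10): 17·(10−9)=17 → R
B(1): 17·(1−9)=-136≡20 → U
W(22): 17·(22−9)=221≡13 → N

RUN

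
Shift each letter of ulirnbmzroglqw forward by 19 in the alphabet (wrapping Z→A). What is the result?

nebkgufskhzejp

u(20): 20+19=39≡13 → n
l(11): 11+19=30≡4 → e
i(8): 8+19=27≡1 → b
r(17): 17+19=36≡10 → k
n(13): 13+19=32≡6 → g
b(1): 1+19=20 → u
m(12): 12+19=31≡5 → f
z(25): 25+19=44≡18 → s
r(17): 17+19=36≡10 → k
o(14): 14+19=33≡7 → h
g(6): 6+19=25 → z
l(11): 11+19=30≡4 → e
q(16): 16+19=35≡9 → j
w(22): 22+19=41≡15 → p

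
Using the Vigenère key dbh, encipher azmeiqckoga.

dathjxflvjb

Repeat the key across the message: dbhdbhdbhdb
a(0)+d(3): 3 → d
z(25)+b(1): 26≡0 → a
m(12)+h(7): 19 → t
e(4)+d(3): 7 → h
i(8)+b(1): 9 → j
q(16)+h(7): 23 → x
c(2)+d(3): 5 → f
k(10)+b(1): 11 → l
o(14)+h(7): 21 → v
g(6)+d(3): 9 → j
a(0)+b(1): 1 → b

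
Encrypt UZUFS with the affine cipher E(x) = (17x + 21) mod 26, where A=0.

XEXCP

U(20): 17·20+21=361≡23 → X
Z(25): 17·25+21=446≡4 → E
U(20): 17·20+21=361≡23 → X
F(5): 17·5+21=106≡2 → C
S(18): 17·18+21=327≡15 → P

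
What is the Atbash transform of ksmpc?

phnkx

k(10) → p(15)
s(18) → h(7)
m(12) → n(13)
p(15) → k(10)
c(2) → x(23)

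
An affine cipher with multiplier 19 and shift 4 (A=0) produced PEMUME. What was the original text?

RAKUKA

The inverse of 19 mod 26 is 11, since 19·11=209≡1. Apply D(y)=11·(y−4) mod 26:
P(15): 11·(15−4)=121≡17 → R
E(4): 11·(4−4)=0 → A
M(12): 11·(12−4)=88≡10 → K
U(20): 11·(20−4)=176≡20 → U
M(12): 11·(12−4)=88≡10 → K
E(4): 11·(4−4)=0 → A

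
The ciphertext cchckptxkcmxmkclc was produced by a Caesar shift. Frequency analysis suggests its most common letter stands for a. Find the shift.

The most frequent ciphertext letter is c (appears 6 times).
c is position 2; a is position 0.
Shift = 2.

2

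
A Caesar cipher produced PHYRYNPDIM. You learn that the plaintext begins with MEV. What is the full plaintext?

From the crib: P(15)−M(12)=3, so the shift is 3.
Subtract 3 from each ciphertext letter:
P(15): 15−3=12 → M
H(7): 7−3=4 → E
Y(24): 24−3=21 → V
R(17): 17−3=14 → O
Y(24): 24−3=21 → V
N(13): 13−3=10 → K
P(15): 15−3=12 → M
D(3): 3−3=0 → A
I(8): 8−3=5 → F
M(12): 12−3=9 → J

MEVOVKMAFJ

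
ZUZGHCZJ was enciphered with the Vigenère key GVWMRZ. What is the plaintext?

TZDUQDTO

Repeat the key across the ciphertext: GVWMRZGV
Z(25)−G(6): 19 → T
U(20)−V(21): -1≡25 → Z
Z(25)−W(22): 3 → D
G(6)−M(12): -6≡20 → U
H(7)−R(17): -10≡16 → Q
C(2)−Z(25): -23≡3 → D
Z(25)−G(6): 19 → T
J(9)−V(21): -12≡14 → O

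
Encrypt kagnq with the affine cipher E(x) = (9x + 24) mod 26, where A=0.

kyalm

k(10): 9·10+24=114≡10 → k
a(0): 9·0+24=24 → y
g(6): 9·6+24=78≡0 → a
n(13): 9·13+24=141≡11 → l
q(16): 9·16+24=168≡12 → m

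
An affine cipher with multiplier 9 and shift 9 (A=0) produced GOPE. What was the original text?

RPSL

The inverse of 9 mod 26 is 3, since 9·3=27≡1. Apply D(y)=3·(y−9) mod 26:
G(6): 3·(6−9)=-9≡17 → R
O(14): 3·(14−9)=15 → P
P(15): 3·(15−9)=18 → S
E(4): 3·(4−9)=-15≡11 → L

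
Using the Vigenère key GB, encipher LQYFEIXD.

Repeat the key across the message: GBGBGBGB
L(11)+G(6): 17 → R
Q(16)+B(1): 17 → R
Y(24)+G(6): 30≡4 → E
F(5)+B(1): 6 → G
E(4)+G(6): 10 → K
I(8)+B(1): 9 → J
X(23)+G(6): 29≡3 → D
D(3)+B(1): 4 → E

RREGKJDE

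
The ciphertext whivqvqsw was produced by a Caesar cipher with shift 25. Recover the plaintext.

w(22): 22−25=-3≡23 → x
h(7): 7−25=-18≡8 → i
i(8): 8−25=-17≡9 → j
v(21): 21−25=-4≡22 → w
q(16): 16−25=-9≡17 → r
v(21): 21−25=-4≡22 → w
q(16): 16−25=-9≡17 → r
s(18): 18−25=-7≡19 → t
w(22): 22−25=-3≡23 → x

xijwrwrtx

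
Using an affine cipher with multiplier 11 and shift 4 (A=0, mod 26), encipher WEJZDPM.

MWZTLNG

W(22): 11·22+4=246≡12 → M
E(4): 11·4+4=48≡22 → W
J(9): 11·9+4=103≡25 → Z
Z(25): 11·25+4=279≡19 → T
D(3): 11·3+4=37≡11 → L
P(15): 11·15+4=169≡13 → N
M(12): 11·12+4=136≡6 → G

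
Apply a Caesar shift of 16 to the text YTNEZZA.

OJDUPPQ

Y(24): 24+16=40≡14 → O
T(19): 19+16=35≡9 → J
N(13): 13+16=29≡3 → D
E(4): 4+16=20 → U
Z(25): 25+16=41≡15 → P
Z(25): 25+16=41≡15 → P
A(0): 0+16=16 → Q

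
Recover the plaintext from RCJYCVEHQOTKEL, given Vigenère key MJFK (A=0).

FTEOQMZXEFOASC

Repeat the key across the ciphertext: MJFKMJFKMJFKMJ
R(17)−M(12): 5 → F
C(2)−J(9): -7≡19 → T
J(9)−F(5): 4 → E
Y(24)−K(10): 14 → O
C(2)−M(12): -10≡16 → Q
V(21)−J(9): 12 → M
E(4)−F(5): -1≡25 → Z
H(7)−K(10): -3≡23 → X
Q(16)−M(12): 4 → E
O(14)−J(9): 5 → F
T(19)−F(5): 14 → O
K(10)−K(10): 0 → A
E(4)−M(12): -8≡18 → S
L(11)−J(9): 2 → C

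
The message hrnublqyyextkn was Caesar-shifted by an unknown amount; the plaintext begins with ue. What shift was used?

13

From the crib: h(7)−u(20)=-13≡13, so the shift is 13.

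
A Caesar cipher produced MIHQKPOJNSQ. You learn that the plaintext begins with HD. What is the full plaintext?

From the crib: M(12)−H(7)=5, so the shift is 5.
Subtract 5 from each ciphertext letter:
M(12): 12−5=7 → H
I(8): 8−5=3 → D
H(7): 7−5=2 → C
Q(16): 16−5=11 → L
K(10): 10−5=5 → F
P(15): 15−5=10 → K
O(14): 14−5=9 → J
J(9): 9−5=4 → E
N(13): 13−5=8 → I
S(18): 18−5=13 → N
Q(16): 16−5=11 → L

HDCLFKJEINL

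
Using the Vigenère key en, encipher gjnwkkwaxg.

kwrjoxanbt

Repeat the key across the message: enenenenen
g(6)+e(4): 10 → k
j(9)+n(13): 22 → w
n(13)+e(4): 17 → r
w(22)+n(13): 35≡9 → j
k(10)+e(4): 14 → o
k(10)+n(13): 23 → x
w(22)+e(4): 26≡0 → a
a(0)+n(13): 13 → n
x(23)+e(4): 27≡1 → b
g(6)+n(13): 19 → t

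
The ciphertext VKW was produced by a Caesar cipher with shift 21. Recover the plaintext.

APB

V(21): 21−21=0 → A
K(10): 10−21=-11≡15 → P
W(22): 22−21=1 → B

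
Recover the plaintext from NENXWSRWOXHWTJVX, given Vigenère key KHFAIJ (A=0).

Repeat the key across the ciphertext: KHFAIJKHFAIJKHFA
N(13)−K(10): 3 → D
E(4)−H(7): -3≡23 → X
N(13)−F(5): 8 → I
X(23)−A(0): 23 → X
W(22)−I(8): 14 → O
S(18)−J(9): 9 → J
R(17)−K(10): 7 → H
W(22)−H(7): 15 → P
O(14)−F(5): 9 → J
X(23)−A(0): 23 → X
H(7)−I(8): -1≡25 → Z
W(22)−J(9): 13 → N
T(19)−K(10): 9 → J
J(9)−H(7): 2 → C
V(21)−F(5): 16 → Q
X(23)−A(0): 23 → X

DXIXOJHPJXZNJCQX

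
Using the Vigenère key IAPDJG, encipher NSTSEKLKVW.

Repeat the key across the message: IAPDJGIAPD
N(13)+I(8): 21 → V
S(18)+A(0): 18 → S
T(19)+P(15): 34≡8 → I
S(18)+D(3): 21 → V
E(4)+J(9): 13 → N
K(10)+G(6): 16 → Q
L(11)+I(8): 19 → T
K(10)+A(0): 10 → K
V(21)+P(15): 36≡10 → K
W(22)+D(3): 25 → Z

VSIVNQTKKZ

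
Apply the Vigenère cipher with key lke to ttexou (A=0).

ediiyy

Repeat the key across the message: lkelke
t(19)+l(11): 30≡4 → e
t(19)+k(10): 29≡3 → d
e(4)+e(4): 8 → i
x(23)+l(11): 34≡8 → i
o(14)+k(10): 24 → y
u(20)+e(4): 24 → y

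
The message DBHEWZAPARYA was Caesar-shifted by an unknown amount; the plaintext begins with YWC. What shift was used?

From the crib: D(3)−Y(24)=-21≡5, so the shift is 5.

5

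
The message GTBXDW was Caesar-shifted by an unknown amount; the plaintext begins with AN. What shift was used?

6

From the crib: G(6)−A(0)=6, so the shift is 6.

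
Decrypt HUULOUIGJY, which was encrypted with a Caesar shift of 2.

FSSJMSGEHW

H(7): 7−2=5 → F
U(20): 20−2=18 → S
U(20): 20−2=18 → S
L(11): 11−2=9 → J
O(14): 14−2=12 → M
U(20): 20−2=18 → S
I(8): 8−2=6 → G
G(6): 6−2=4 → E
J(9): 9−2=7 → H
Y(24): 24−2=22 → W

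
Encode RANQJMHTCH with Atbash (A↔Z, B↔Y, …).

R(17) → I(8)
A(0) → Z(25)
N(13) → M(12)
Q(16) → J(9)
J(9) → Q(16)
M(12) → N(13)
H(7) → S(18)
T(19) → G(6)
C(2) → X(23)
H(7) → S(18)

IZMJQNSGXS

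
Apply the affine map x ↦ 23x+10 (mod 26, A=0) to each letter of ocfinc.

uevmxe

o(14): 23·14+10=332≡20 → u
c(2): 23·2+10=56≡4 → e
f(5): 23·5+10=125≡21 → v
i(8): 23·8+10=194≡12 → m
n(13): 23·13+10=309≡23 → x
c(2): 23·2+10=56≡4 → e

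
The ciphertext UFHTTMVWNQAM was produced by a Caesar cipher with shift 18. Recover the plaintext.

U(20): 20−18=2 → C
F(5): 5−18=-13≡13 → N
H(7): 7−18=-11≡15 → P
T(19): 19−18=1 → B
T(19): 19−18=1 → B
M(12): 12−18=-6≡20 → U
V(21): 21−18=3 → D
W(22): 22−18=4 → E
N(13): 13−18=-5≡21 → V
Q(16): 16−18=-2≡24 → Y
A(0): 0−18=-18≡8 → I
M(12): 12−18=-6≡20 → U

CNPBBUDEVYIU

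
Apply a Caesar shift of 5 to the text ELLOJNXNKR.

E(4): 4+5=9 → J
L(11): 11+5=16 → Q
L(11): 11+5=16 → Q
O(14): 14+5=19 → T
J(9): 9+5=14 → O
N(13): 13+5=18 → S
X(23): 23+5=28≡2 → C
N(13): 13+5=18 → S
K(10): 10+5=15 → P
R(17): 17+5=22 → W

JQQTOSCSPW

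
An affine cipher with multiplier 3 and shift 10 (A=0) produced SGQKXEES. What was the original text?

The inverse of 3 mod 26 is 9, since 3·9=27≡1. Apply D(y)=9·(y−10) mod 26:
S(18): 9·(18−10)=72≡20 → U
G(6): 9·(6−10)=-36≡16 → Q
Q(16): 9·(16−10)=54≡2 → C
K(10): 9·(10−10)=0 → A
X(23): 9·(23−10)=117≡13 → N
E(4): 9·(4−10)=-54≡24 → Y
E(4): 9·(4−10)=-54≡24 → Y
S(18): 9·(18−10)=72≡20 → U

UQCANYYU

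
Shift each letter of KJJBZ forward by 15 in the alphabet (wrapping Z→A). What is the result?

K(10): 10+15=25 → Z
J(9): 9+15=24 → Y
J(9): 9+15=24 → Y
B(1): 1+15=16 → Q
Z(25): 25+15=40≡14 → O

ZYYQO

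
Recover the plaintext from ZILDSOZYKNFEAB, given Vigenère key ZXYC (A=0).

Repeat the key across the ciphertext: ZXYCZXYCZXYCZX
Z(25)−Z(25): 0 → A
I(8)−X(23): -15≡11 → L
L(11)−Y(24): -13≡13 → N
D(3)−C(2): 1 → B
S(18)−Z(25): -7≡19 → T
O(14)−X(23): -9≡17 → R
Z(25)−Y(24): 1 → B
Y(24)−C(2): 22 → W
K(10)−Z(25): -15≡11 → L
N(13)−X(23): -10≡16 → Q
F(5)−Y(24): -19≡7 → H
E(4)−C(2): 2 → C
A(0)−Z(25): -25≡1 → B
B(1)−X(23): -22≡4 → E

ALNBTRBWLQHCBE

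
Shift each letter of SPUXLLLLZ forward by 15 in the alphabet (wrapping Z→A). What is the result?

S(18): 18+15=33≡7 → H
P(15): 15+15=30≡4 → E
U(20): 20+15=35≡9 → J
X(23): 23+15=38≡12 → M
L(11): 11+15=26≡0 → A
L(11): 11+15=26≡0 → A
L(11): 11+15=26≡0 → A
L(11): 11+15=26≡0 → A
Z(25): 25+15=40≡14 → O

HEJMAAAAO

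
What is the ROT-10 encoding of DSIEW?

NCSOG

D(3): 3+10=13 → N
S(18): 18+10=28≡2 → C
I(8): 8+10=18 → S
E(4): 4+10=14 → O
W(22): 22+10=32≡6 → G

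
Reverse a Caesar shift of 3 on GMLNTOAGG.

DJIKQLXDD

G(6): 6−3=3 → D
M(12): 12−3=9 → J
L(11): 11−3=8 → I
N(13): 13−3=10 → K
T(19): 19−3=16 → Q
O(14): 14−3=11 → L
A(0): 0−3=-3≡23 → X
G(6): 6−3=3 → D
G(6): 6−3=3 → D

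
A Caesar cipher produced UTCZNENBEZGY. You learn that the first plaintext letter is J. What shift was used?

From the crib: U(20)−J(9)=11, so the shift is 11.

11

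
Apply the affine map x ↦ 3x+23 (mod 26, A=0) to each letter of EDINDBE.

JGVKGAJ

E(4): 3·4+23=35≡9 → J
D(3): 3·3+23=32≡6 → G
I(8): 3·8+23=47≡21 → V
N(13): 3·13+23=62≡10 → K
D(3): 3·3+23=32≡6 → G
B(1): 3·1+23=26≡0 → A
E(4): 3·4+23=35≡9 → J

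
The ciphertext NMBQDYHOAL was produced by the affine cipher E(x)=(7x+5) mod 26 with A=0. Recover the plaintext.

The inverse of 7 mod 26 is 15, since 7·15=105≡1. Apply D(y)=15·(y−5) mod 26:
N(13): 15·(13−5)=120≡16 → Q
M(12): 15·(12−5)=105≡1 → B
B(1): 15·(1−5)=-60≡18 → S
Q(16): 15·(16−5)=165≡9 → J
D(3): 15·(3−5)=-30≡22 → W
Y(24): 15·(24−5)=285≡25 → Z
H(7): 15·(7−5)=30≡4 → E
O(14): 15·(14−5)=135≡5 → F
A(0): 15·(0−5)=-75≡3 → D
L(11): 15·(11−5)=90≡12 → M

QBSJWZEFDM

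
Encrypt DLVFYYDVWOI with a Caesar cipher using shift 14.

D(3): 3+14=17 → R
L(11): 11+14=25 → Z
V(21): 21+14=35≡9 → J
F(5): 5+14=19 → T
Y(24): 24+14=38≡12 → M
Y(24): 24+14=38≡12 → M
D(3): 3+14=17 → R
V(21): 21+14=35≡9 → J
W(22): 22+14=36≡10 → K
O(14): 14+14=28≡2 → C
I(8): 8+14=22 → W

RZJTMMRJKCW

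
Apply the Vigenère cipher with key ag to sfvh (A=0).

Repeat the key across the message: agag
s(18)+a(0): 18 → s
f(5)+g(6): 11 → l
v(21)+a(0): 21 → v
h(7)+g(6): 13 → n

slvn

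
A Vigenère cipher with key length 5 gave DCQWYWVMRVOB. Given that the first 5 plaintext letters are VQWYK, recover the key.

IMUYO

Subtract each crib letter from the matching ciphertext letter (mod 26):
D(3)−V(21)=-18≡8 → I
C(2)−Q(16)=-14≡12 → M
Q(16)−W(22)=-6≡20 → U
W(22)−Y(24)=-2≡24 → Y
Y(24)−K(10)=14 → O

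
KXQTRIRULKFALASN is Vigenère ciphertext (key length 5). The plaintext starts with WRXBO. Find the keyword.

OGTSD

Subtract each crib letter from the matching ciphertext letter (mod 26):
K(10)−W(22)=-12≡14 → O
X(23)−R(17)=6 → G
Q(16)−X(23)=-7≡19 → T
T(19)−B(1)=18 → S
R(17)−O(14)=3 → D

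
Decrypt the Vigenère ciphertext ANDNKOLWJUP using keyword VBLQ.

FMSXPNAGOTE

Repeat the key across the ciphertext: VBLQVBLQVBL
A(0)−V(21): -21≡5 → F
N(13)−B(1): 12 → M
D(3)−L(11): -8≡18 → S
N(13)−Q(16): -3≡23 → X
K(10)−V(21): -11≡15 → P
O(14)−B(1): 13 → N
L(11)−L(11): 0 → A
W(22)−Q(16): 6 → G
J(9)−V(21): -12≡14 → O
U(20)−B(1): 19 → T
P(15)−L(11): 4 → E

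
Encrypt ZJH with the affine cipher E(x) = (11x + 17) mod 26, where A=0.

GMQ

Z(25): 11·25+17=292≡6 → G
J(9): 11·9+17=116≡12 → M
H(7): 11·7+17=94≡16 → Q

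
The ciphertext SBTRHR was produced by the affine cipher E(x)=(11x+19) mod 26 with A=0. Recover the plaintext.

HWAOGO

The inverse of 11 mod 26 is 19, since 11·19=209≡1. Apply D(y)=19·(y−19) mod 26:
S(18): 19·(18−19)=-19≡7 → H
B(1): 19·(1−19)=-342≡22 → W
T(19): 19·(19−19)=0 → A
R(17): 19·(17−19)=-38≡14 → O
H(7): 19·(7−19)=-228≡6 → G
R(17): 19·(17−19)=-38≡14 → O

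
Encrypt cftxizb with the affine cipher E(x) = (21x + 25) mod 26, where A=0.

c(2): 21·2+25=67≡15 → p
f(5): 21·5+25=130≡0 → a
t(19): 21·19+25=424≡8 → i
x(23): 21·23+25=508≡14 → o
i(8): 21·8+25=193≡11 → l
z(25): 21·25+25=550≡4 → e
b(1): 21·1+25=46≡20 → u

paioleu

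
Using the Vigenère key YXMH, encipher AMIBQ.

YJUIO

Repeat the key across the message: YXMHY
A(0)+Y(24): 24 → Y
M(12)+X(23): 35≡9 → J
I(8)+M(12): 20 → U
B(1)+H(7): 8 → I
Q(16)+Y(24): 40≡14 → O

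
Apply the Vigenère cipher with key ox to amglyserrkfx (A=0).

Repeat the key across the message: oxoxoxoxoxox
a(0)+o(14): 14 → o
m(12)+x(23): 35≡9 → j
g(6)+o(14): 20 → u
l(11)+x(23): 34≡8 → i
y(24)+o(14): 38≡12 → m
s(18)+x(23): 41≡15 → p
e(4)+o(14): 18 → s
r(17)+x(23): 40≡14 → o
r(17)+o(14): 31≡5 → f
k(10)+x(23): 33≡7 → h
f(5)+o(14): 19 → t
x(23)+x(23): 46≡20 → u

ojuimpsofhtu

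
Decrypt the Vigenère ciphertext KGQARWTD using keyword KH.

Repeat the key across the ciphertext: KHKHKHKH
K(10)−K(10): 0 → A
G(6)−H(7): -1≡25 → Z
Q(16)−K(10): 6 → G
A(0)−H(7): -7≡19 → T
R(17)−K(10): 7 → H
W(22)−H(7): 15 → P
T(19)−K(10): 9 → J
D(3)−H(7): -4≡22 → W

AZGTHPJW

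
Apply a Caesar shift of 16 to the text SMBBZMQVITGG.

S(18): 18+16=34≡8 → I
M(12): 12+16=28≡2 → C
B(1): 1+16=17 → R
B(1): 1+16=17 → R
Z(25): 25+16=41≡15 → P
M(12): 12+16=28≡2 → C
Q(16): 16+16=32≡6 → G
V(21): 21+16=37≡11 → L
I(8): 8+16=24 → Y
T(19): 19+16=35≡9 → J
G(6): 6+16=22 → W
G(6): 6+16=22 → W

ICRRPCGLYJWW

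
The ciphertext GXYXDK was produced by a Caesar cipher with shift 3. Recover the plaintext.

DUVUAH

G(6): 6−3=3 → D
X(23): 23−3=20 → U
Y(24): 24−3=21 → V
X(23): 23−3=20 → U
D(3): 3−3=0 → A
K(10): 10−3=7 → H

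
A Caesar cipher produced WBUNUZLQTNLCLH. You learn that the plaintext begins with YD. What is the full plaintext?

From the crib: W(22)−Y(24)=-2≡24, so the shift is 24.
Subtract 24 from each ciphertext letter:
W(22): 22−24=-2≡24 → Y
B(1): 1−24=-23≡3 → D
U(20): 20−24=-4≡22 → W
N(13): 13−24=-11≡15 → P
U(20): 20−24=-4≡22 → W
Z(25): 25−24=1 → B
L(11): 11−24=-13≡13 → N
Q(16): 16−24=-8≡18 → S
T(19): 19−24=-5≡21 → V
N(13): 13−24=-11≡15 → P
L(11): 11−24=-13≡13 → N
C(2): 2−24=-22≡4 → E
L(11): 11−24=-13≡13 → N
H(7): 7−24=-17≡9 → J

YDWPWBNSVPNENJ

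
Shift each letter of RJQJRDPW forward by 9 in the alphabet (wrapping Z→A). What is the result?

R(17): 17+9=26≡0 → A
J(9): 9+9=18 → S
Q(16): 16+9=25 → Z
J(9): 9+9=18 → S
R(17): 17+9=26≡0 → A
D(3): 3+9=12 → M
P(15): 15+9=24 → Y
W(22): 22+9=31≡5 → F

ASZSAMYF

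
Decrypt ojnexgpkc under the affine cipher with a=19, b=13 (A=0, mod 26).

The inverse of 19 mod 26 is 11, since 19·11=209≡1. Apply D(y)=11·(y−13) mod 26:
o(14): 11·(14−13)=11 → l
j(9): 11·(9−13)=-44≡8 → i
n(13): 11·(13−13)=0 → a
e(4): 11·(4−13)=-99≡5 → f
x(23): 11·(23−13)=110≡6 → g
g(6): 11·(6−13)=-77≡1 → b
p(15): 11·(15−13)=22 → w
k(10): 11·(10−13)=-33≡19 → t
c(2): 11·(2−13)=-121≡9 → j

liafgbwtj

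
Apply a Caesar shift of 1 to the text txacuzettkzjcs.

t(19): 19+1=20 → u
x(23): 23+1=24 → y
a(0): 0+1=1 → b
c(2): 2+1=3 → d
u(20): 20+1=21 → v
z(25): 25+1=26≡0 → a
e(4): 4+1=5 → f
t(19): 19+1=20 → u
t(19): 19+1=20 → u
k(10): 10+1=11 → l
z(25): 25+1=26≡0 → a
j(9): 9+1=10 → k
c(2): 2+1=3 → d
s(18): 18+1=19 → t

uybdvafuulakdt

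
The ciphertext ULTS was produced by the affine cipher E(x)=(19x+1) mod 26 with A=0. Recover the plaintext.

The inverse of 19 mod 26 is 11, since 19·11=209≡1. Apply D(y)=11·(y−1) mod 26:
U(20): 11·(20−1)=209≡1 → B
L(11): 11·(11−1)=110≡6 → G
T(19): 11·(19−1)=198≡16 → Q
S(18): 11·(18−1)=187≡5 → F

BGQF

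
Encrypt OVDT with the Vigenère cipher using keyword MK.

AFPD

Repeat the key across the message: MKMK
O(14)+M(12): 26≡0 → A
V(21)+K(10): 31≡5 → F
D(3)+M(12): 15 → P
T(19)+K(10): 29≡3 → D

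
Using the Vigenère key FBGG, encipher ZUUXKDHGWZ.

EVADPENMBA

Repeat the key across the message: FBGGFBGGFB
Z(25)+F(5): 30≡4 → E
U(20)+B(1): 21 → V
U(20)+G(6): 26≡0 → A
X(23)+G(6): 29≡3 → D
K(10)+F(5): 15 → P
D(3)+B(1): 4 → E
H(7)+G(6): 13 → N
G(6)+G(6): 12 → M
W(22)+F(5): 27≡1 → B
Z(25)+B(1): 26≡0 → A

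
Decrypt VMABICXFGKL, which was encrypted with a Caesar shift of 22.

V(21): 21−22=-1≡25 → Z
M(12): 12−22=-10≡16 → Q
A(0): 0−22=-22≡4 → E
B(1): 1−22=-21≡5 → F
I(8): 8−22=-14≡12 → M
C(2): 2−22=-20≡6 → G
X(23): 23−22=1 → B
F(5): 5−22=-17≡9 → J
G(6): 6−22=-16≡10 → K
K(10): 10−22=-12≡14 → O
L(11): 11−22=-11≡15 → P

ZQEFMGBJKOP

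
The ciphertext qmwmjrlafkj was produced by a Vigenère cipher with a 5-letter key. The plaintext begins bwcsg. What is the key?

pquud

Subtract each crib letter from the matching ciphertext letter (mod 26):
q(16)−b(1)=15 → p
m(12)−w(22)=-10≡16 → q
w(22)−c(2)=20 → u
m(12)−s(18)=-6≡20 → u
j(9)−g(6)=3 → d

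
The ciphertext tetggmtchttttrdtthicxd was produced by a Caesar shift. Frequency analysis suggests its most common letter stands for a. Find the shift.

19

The most frequent ciphertext letter is t (appears 9 times).
t is position 19; a is position 0.
Shift = 19.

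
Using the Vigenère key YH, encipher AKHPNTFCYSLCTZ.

Repeat the key across the message: YHYHYHYHYHYHYH
A(0)+Y(24): 24 → Y
K(10)+H(7): 17 → R
H(7)+Y(24): 31≡5 → F
P(15)+H(7): 22 → W
N(13)+Y(24): 37≡11 → L
T(19)+H(7): 26≡0 → A
F(5)+Y(24): 29≡3 → D
C(2)+H(7): 9 → J
Y(24)+Y(24): 48≡22 → W
S(18)+H(7): 25 → Z
L(11)+Y(24): 35≡9 → J
C(2)+H(7): 9 → J
T(19)+Y(24): 43≡17 → R
Z(25)+H(7): 32≡6 → G

YRFWLADJWZJJRG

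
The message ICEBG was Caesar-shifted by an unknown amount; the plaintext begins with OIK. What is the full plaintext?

From the crib: I(8)−O(14)=-6≡20, so the shift is 20.
Subtract 20 from each ciphertext letter:
I(8): 8−20=-12≡14 → O
C(2): 2−20=-18≡8 → I
E(4): 4−20=-16≡10 → K
B(1): 1−20=-19≡7 → H
G(6): 6−20=-14≡12 → M

OIKHM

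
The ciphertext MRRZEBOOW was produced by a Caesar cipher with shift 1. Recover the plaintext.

M(12): 12−1=11 → L
R(17): 17−1=16 → Q
R(17): 17−1=16 → Q
Z(25): 25−1=24 → Y
E(4): 4−1=3 → D
B(1): 1−1=0 → A
O(14): 14−1=13 → N
O(14): 14−1=13 → N
W(22): 22−1=21 → V

LQQYDANNV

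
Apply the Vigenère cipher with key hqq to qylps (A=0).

xobwi

Repeat the key across the message: hqqhq
q(16)+h(7): 23 → x
y(24)+q(16): 40≡14 → o
l(11)+q(16): 27≡1 → b
p(15)+h(7): 22 → w
s(18)+q(16): 34≡8 → i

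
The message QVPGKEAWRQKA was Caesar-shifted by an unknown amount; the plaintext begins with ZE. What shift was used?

From the crib: Q(16)−Z(25)=-9≡17, so the shift is 17.

17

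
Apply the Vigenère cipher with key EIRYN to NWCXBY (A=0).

RETVOC

Repeat the key across the message: EIRYNE
N(13)+E(4): 17 → R
W(22)+I(8): 30≡4 → E
C(2)+R(17): 19 → T
X(23)+Y(24): 47≡21 → V
B(1)+N(13): 14 → O
Y(24)+E(4): 28≡2 → C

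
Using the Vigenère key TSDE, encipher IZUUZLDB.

Repeat the key across the message: TSDETSDE
I(8)+T(19): 27≡1 → B
Z(25)+S(18): 43≡17 → R
U(20)+D(3): 23 → X
U(20)+E(4): 24 → Y
Z(25)+T(19): 44≡18 → S
L(11)+S(18): 29≡3 → D
D(3)+D(3): 6 → G
B(1)+E(4): 5 → F

BRXYSDGF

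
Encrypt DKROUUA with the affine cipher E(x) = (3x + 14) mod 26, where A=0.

D(3): 3·3+14=23 → X
K(10): 3·10+14=44≡18 → S
R(17): 3·17+14=65≡13 → N
O(14): 3·14+14=56≡4 → E
U(20): 3·20+14=74≡22 → W
U(20): 3·20+14=74≡22 → W
A(0): 3·0+14=14 → O

XSNEWWO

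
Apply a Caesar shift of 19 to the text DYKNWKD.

WRDGPDW

D(3): 3+19=22 → W
Y(24): 24+19=43≡17 → R
K(10): 10+19=29≡3 → D
N(13): 13+19=32≡6 → G
W(22): 22+19=41≡15 → P
K(10): 10+19=29≡3 → D
D(3): 3+19=22 → W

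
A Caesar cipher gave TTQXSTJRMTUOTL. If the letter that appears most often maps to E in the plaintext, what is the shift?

The most frequent ciphertext letter is T (appears 5 times).
T is position 19; E is position 4.
Shift = 15.

15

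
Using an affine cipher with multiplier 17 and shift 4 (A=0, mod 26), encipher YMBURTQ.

Y(24): 17·24+4=412≡22 → W
M(12): 17·12+4=208≡0 → A
B(1): 17·1+4=21 → V
U(20): 17·20+4=344≡6 → G
R(17): 17·17+4=293≡7 → H
T(19): 17·19+4=327≡15 → P
Q(16): 17·16+4=276≡16 → Q

WAVGHPQ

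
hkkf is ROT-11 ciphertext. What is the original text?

wzzu

h(7): 7−11=-4≡22 → w
k(10): 10−11=-1≡25 → z
k(10): 10−11=-1≡25 → z
f(5): 5−11=-6≡20 → u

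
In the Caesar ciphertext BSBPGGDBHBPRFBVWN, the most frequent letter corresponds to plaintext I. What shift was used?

19

The most frequent ciphertext letter is B (appears 5 times).
B is position 1; I is position 8.
Shift = -7≡19.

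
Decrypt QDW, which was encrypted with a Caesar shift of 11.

Q(16): 16−11=5 → F
D(3): 3−11=-8≡18 → S
W(22): 22−11=11 → L

FSL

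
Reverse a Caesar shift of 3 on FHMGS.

CEJDP

F(5): 5−3=2 → C
H(7): 7−3=4 → E
M(12): 12−3=9 → J
G(6): 6−3=3 → D
S(18): 18−3=15 → P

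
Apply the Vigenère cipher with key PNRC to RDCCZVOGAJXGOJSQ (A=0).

Repeat the key across the message: PNRCPNRCPNRCPNRC
R(17)+P(15): 32≡6 → G
D(3)+N(13): 16 → Q
C(2)+R(17): 19 → T
C(2)+C(2): 4 → E
Z(25)+P(15): 40≡14 → O
V(21)+N(13): 34≡8 → I
O(14)+R(17): 31≡5 → F
G(6)+C(2): 8 → I
A(0)+P(15): 15 → P
J(9)+N(13): 22 → W
X(23)+R(17): 40≡14 → O
G(6)+C(2): 8 → I
O(14)+P(15): 29≡3 → D
J(9)+N(13): 22 → W
S(18)+R(17): 35≡9 → J
Q(16)+C(2): 18 → S

GQTEOIFIPWOIDWJS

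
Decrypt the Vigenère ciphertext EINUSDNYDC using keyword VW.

Repeat the key across the ciphertext: VWVWVWVWVW
E(4)−V(21): -17≡9 → J
I(8)−W(22): -14≡12 → M
N(13)−V(21): -8≡18 → S
U(20)−W(22): -2≡24 → Y
S(18)−V(21): -3≡23 → X
D(3)−W(22): -19≡7 → H
N(13)−V(21): -8≡18 → S
Y(24)−W(22): 2 → C
D(3)−V(21): -18≡8 → I
C(2)−W(22): -20≡6 → G

JMSYXHSCIG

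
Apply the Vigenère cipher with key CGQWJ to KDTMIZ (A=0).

MJJIRB

Repeat the key across the message: CGQWJC
K(10)+C(2): 12 → M
D(3)+G(6): 9 → J
T(19)+Q(16): 35≡9 → J
M(12)+W(22): 34≡8 → I
I(8)+J(9): 17 → R
Z(25)+C(2): 27≡1 → B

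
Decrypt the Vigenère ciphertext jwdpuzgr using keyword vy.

oyirzblt

Repeat the key across the ciphertext: vyvyvyvy
j(9)−v(21): -12≡14 → o
w(22)−y(24): -2≡24 → y
d(3)−v(21): -18≡8 → i
p(15)−y(24): -9≡17 → r
u(20)−v(21): -1≡25 → z
z(25)−y(24): 1 → b
g(6)−v(21): -15≡11 → l
r(17)−y(24): -7≡19 → t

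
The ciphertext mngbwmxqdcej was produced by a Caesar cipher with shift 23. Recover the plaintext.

m(12): 12−23=-11≡15 → p
n(13): 13−23=-10≡16 → q
g(6): 6−23=-17≡9 → j
b(1): 1−23=-22≡4 → e
w(22): 22−23=-1≡25 → z
m(12): 12−23=-11≡15 → p
x(23): 23−23=0 → a
q(16): 16−23=-7≡19 → t
d(3): 3−23=-20≡6 → g
c(2): 2−23=-21≡5 → f
e(4): 4−23=-19≡7 → h
j(9): 9−23=-14≡12 → m

pqjezpatgfhm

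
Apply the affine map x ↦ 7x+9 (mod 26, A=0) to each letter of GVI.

G(6): 7·6+9=51≡25 → Z
V(21): 7·21+9=156≡0 → A
I(8): 7·8+9=65≡13 → N

ZAN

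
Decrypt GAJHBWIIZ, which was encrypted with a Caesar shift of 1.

G(6): 6−1=5 → F
A(0): 0−1=-1≡25 → Z
J(9): 9−1=8 → I
H(7): 7−1=6 → G
B(1): 1−1=0 → A
W(22): 22−1=21 → V
I(8): 8−1=7 → H
I(8): 8−1=7 → H
Z(25): 25−1=24 → Y

FZIGAVHHY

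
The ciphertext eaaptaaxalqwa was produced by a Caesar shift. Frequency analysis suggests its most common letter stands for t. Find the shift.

7

The most frequent ciphertext letter is a (appears 6 times).
a is position 0; t is position 19.
Shift = -19≡7.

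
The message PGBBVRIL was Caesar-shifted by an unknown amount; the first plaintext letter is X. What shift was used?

18

From the crib: P(15)−X(23)=-8≡18, so the shift is 18.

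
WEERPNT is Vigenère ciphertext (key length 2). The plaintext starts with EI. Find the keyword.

SW

Subtract each crib letter from the matching ciphertext letter (mod 26):
W(22)−E(4)=18 → S
E(4)−I(8)=-4≡22 → W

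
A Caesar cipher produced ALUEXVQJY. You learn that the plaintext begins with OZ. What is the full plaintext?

OZISLJEXM

From the crib: A(0)−O(14)=-14≡12, so the shift is 12.
Subtract 12 from each ciphertext letter:
A(0): 0−12=-12≡14 → O
L(11): 11−12=-1≡25 → Z
U(20): 20−12=8 → I
E(4): 4−12=-8≡18 → S
X(23): 23−12=11 → L
V(21): 21−12=9 → J
Q(16): 16−12=4 → E
J(9): 9−12=-3≡23 → X
Y(24): 24−12=12 → M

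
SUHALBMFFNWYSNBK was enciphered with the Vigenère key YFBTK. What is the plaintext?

Repeat the key across the ciphertext: YFBTKYFBTKYFBTKY
S(18)−Y(24): -6≡20 → U
U(20)−F(5): 15 → P
H(7)−B(1): 6 → G
A(0)−T(19): -19≡7 → H
L(11)−K(10): 1 → B
B(1)−Y(24): -23≡3 → D
M(12)−F(5): 7 → H
F(5)−B(1): 4 → E
F(5)−T(19): -14≡12 → M
N(13)−K(10): 3 → D
W(22)−Y(24): -2≡24 → Y
Y(24)−F(5): 19 → T
S(18)−B(1): 17 → R
N(13)−T(19): -6≡20 → U
B(1)−K(10): -9≡17 → R
K(10)−Y(24): -14≡12 → M

UPGHBDHEMDYTRURM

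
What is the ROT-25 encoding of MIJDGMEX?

M(12): 12+25=37≡11 → L
I(8): 8+25=33≡7 → H
J(9): 9+25=34≡8 → I
D(3): 3+25=28≡2 → C
G(6): 6+25=31≡5 → F
M(12): 12+25=37≡11 → L
E(4): 4+25=29≡3 → D
X(23): 23+25=48≡22 → W

LHICFLDW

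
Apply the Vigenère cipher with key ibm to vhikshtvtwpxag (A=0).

Repeat the key across the message: ibmibmibmibmib
v(21)+i(8): 29≡3 → d
h(7)+b(1): 8 → i
i(8)+m(12): 20 → u
k(10)+i(8): 18 → s
s(18)+b(1): 19 → t
h(7)+m(12): 19 → t
t(19)+i(8): 27≡1 → b
v(21)+b(1): 22 → w
t(19)+m(12): 31≡5 → f
w(22)+i(8): 30≡4 → e
p(15)+b(1): 16 → q
x(23)+m(12): 35≡9 → j
a(0)+i(8): 8 → i
g(6)+b(1): 7 → h

diusttbwfeqjih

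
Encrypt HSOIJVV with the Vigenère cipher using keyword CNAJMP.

JFORVKX

Repeat the key across the message: CNAJMPC
H(7)+C(2): 9 → J
S(18)+N(13): 31≡5 → F
O(14)+A(0): 14 → O
I(8)+J(9): 17 → R
J(9)+M(12): 21 → V
V(21)+P(15): 36≡10 → K
V(21)+C(2): 23 → X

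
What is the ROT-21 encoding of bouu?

b(1): 1+21=22 → w
o(14): 14+21=35≡9 → j
u(20): 20+21=41≡15 → p
u(20): 20+21=41≡15 → p

wjpp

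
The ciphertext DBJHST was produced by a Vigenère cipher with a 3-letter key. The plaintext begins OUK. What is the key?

PHZ

Subtract each crib letter from the matching ciphertext letter (mod 26):
D(3)−O(14)=-11≡15 → P
B(1)−U(20)=-19≡7 → H
J(9)−K(10)=-1≡25 → Z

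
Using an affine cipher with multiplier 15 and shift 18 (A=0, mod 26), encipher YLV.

Y(24): 15·24+18=378≡14 → O
L(11): 15·11+18=183≡1 → B
V(21): 15·21+18=333≡21 → V

OBV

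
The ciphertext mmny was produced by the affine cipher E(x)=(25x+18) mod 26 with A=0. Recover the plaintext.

The inverse of 25 mod 26 is 25, since 25·25=625≡1. Apply D(y)=25·(y−18) mod 26:
m(12): 25·(12−18)=-150≡6 → g
m(12): 25·(12−18)=-150≡6 → g
n(13): 25·(13−18)=-125≡5 → f
y(24): 25·(24−18)=150≡20 → u

ggfu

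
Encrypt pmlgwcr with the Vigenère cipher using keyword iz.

Repeat the key across the message: izizizi
p(15)+i(8): 23 → x
m(12)+z(25): 37≡11 → l
l(11)+i(8): 19 → t
g(6)+z(25): 31≡5 → f
w(22)+i(8): 30≡4 → e
c(2)+z(25): 27≡1 → b
r(17)+i(8): 25 → z

xltfebz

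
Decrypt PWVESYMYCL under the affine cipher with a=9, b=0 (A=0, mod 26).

TOLMCUKUGH

The inverse of 9 mod 26 is 3, since 9·3=27≡1. Apply D(y)=3·(y−0) mod 26:
P(15): 3·(15−0)=45≡19 → T
W(22): 3·(22−0)=66≡14 → O
V(21): 3·(21−0)=63≡11 → L
E(4): 3·(4−0)=12 → M
S(18): 3·(18−0)=54≡2 → C
Y(24): 3·(24−0)=72≡20 → U
M(12): 3·(12−0)=36≡10 → K
Y(24): 3·(24−0)=72≡20 → U
C(2): 3·(2−0)=6 → G
L(11): 3·(11−0)=33≡7 → H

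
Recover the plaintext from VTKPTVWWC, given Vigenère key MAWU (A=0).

JTOVHVACQ

Repeat the key across the ciphertext: MAWUMAWUM
V(21)−M(12): 9 → J
T(19)−A(0): 19 → T
K(10)−W(22): -12≡14 → O
P(15)−U(20): -5≡21 → V
T(19)−M(12): 7 → H
V(21)−A(0): 21 → V
W(22)−W(22): 0 → A
W(22)−U(20): 2 → C
C(2)−M(12): -10≡16 → Q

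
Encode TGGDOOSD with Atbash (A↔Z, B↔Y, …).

T(19) → G(6)
G(6) → T(19)
G(6) → T(19)
D(3) → W(22)
O(14) → L(11)
O(14) → L(11)
S(18) → H(7)
D(3) → W(22)

GTTWLLHW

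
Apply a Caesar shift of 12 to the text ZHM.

Z(25): 25+12=37≡11 → L
H(7): 7+12=19 → T
M(12): 12+12=24 → Y

LTY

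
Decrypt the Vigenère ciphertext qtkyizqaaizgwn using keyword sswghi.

Repeat the key across the ciphertext: sswghisswghiss
q(16)−s(18): -2≡24 → y
t(19)−s(18): 1 → b
k(10)−w(22): -12≡14 → o
y(24)−g(6): 18 → s
i(8)−h(7): 1 → b
z(25)−i(8): 17 → r
q(16)−s(18): -2≡24 → y
a(0)−s(18): -18≡8 → i
a(0)−w(22): -22≡4 → e
i(8)−g(6): 2 → c
z(25)−h(7): 18 → s
g(6)−i(8): -2≡24 → y
w(22)−s(18): 4 → e
n(13)−s(18): -5≡21 → v

ybosbryiecsyev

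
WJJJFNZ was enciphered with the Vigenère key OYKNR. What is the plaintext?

Repeat the key across the ciphertext: OYKNROY
W(22)−O(14): 8 → I
J(9)−Y(24): -15≡11 → L
J(9)−K(10): -1≡25 → Z
J(9)−N(13): -4≡22 → W
F(5)−R(17): -12≡14 → O
N(13)−O(14): -1≡25 → Z
Z(25)−Y(24): 1 → B

ILZWOZB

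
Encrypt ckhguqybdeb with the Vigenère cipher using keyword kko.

Repeat the key across the message: kkokkokkokk
c(2)+k(10): 12 → m
k(10)+k(10): 20 → u
h(7)+o(14): 21 → v
g(6)+k(10): 16 → q
u(20)+k(10): 30≡4 → e
q(16)+o(14): 30≡4 → e
y(24)+k(10): 34≡8 → i
b(1)+k(10): 11 → l
d(3)+o(14): 17 → r
e(4)+k(10): 14 → o
b(1)+k(10): 11 → l

muvqeeilrol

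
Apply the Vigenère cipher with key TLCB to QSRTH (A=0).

Repeat the key across the message: TLCBT
Q(16)+T(19): 35≡9 → J
S(18)+L(11): 29≡3 → D
R(17)+C(2): 19 → T
T(19)+B(1): 20 → U
H(7)+T(19): 26≡0 → A

JDTUA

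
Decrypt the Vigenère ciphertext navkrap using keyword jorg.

Repeat the key across the ciphertext: jorgjor
n(13)−j(9): 4 → e
a(0)−o(14): -14≡12 → m
v(21)−r(17): 4 → e
k(10)−g(6): 4 → e
r(17)−j(9): 8 → i
a(0)−o(14): -14≡12 → m
p(15)−r(17): -2≡24 → y

emeeimy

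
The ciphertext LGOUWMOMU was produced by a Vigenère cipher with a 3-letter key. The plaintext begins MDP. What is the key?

ZDZ

Subtract each crib letter from the matching ciphertext letter (mod 26):
L(11)−M(12)=-1≡25 → Z
G(6)−D(3)=3 → D
O(14)−P(15)=-1≡25 → Z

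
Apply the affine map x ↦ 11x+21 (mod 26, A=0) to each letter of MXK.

M(12): 11·12+21=153≡23 → X
X(23): 11·23+21=274≡14 → O
K(10): 11·10+21=131≡1 → B

XOB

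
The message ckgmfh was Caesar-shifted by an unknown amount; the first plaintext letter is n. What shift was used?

From the crib: c(2)−n(13)=-11≡15, so the shift is 15.

15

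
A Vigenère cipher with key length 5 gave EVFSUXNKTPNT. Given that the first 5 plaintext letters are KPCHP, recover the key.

Subtract each crib letter from the matching ciphertext letter (mod 26):
E(4)−K(10)=-6≡20 → U
V(21)−P(15)=6 → G
F(5)−C(2)=3 → D
S(18)−H(7)=11 → L
U(20)−P(15)=5 → F

UGDLF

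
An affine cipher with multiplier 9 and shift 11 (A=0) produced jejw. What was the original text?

The inverse of 9 mod 26 is 3, since 9·3=27≡1. Apply D(y)=3·(y−11) mod 26:
j(9): 3·(9−11)=-6≡20 → u
e(4): 3·(4−11)=-21≡5 → f
j(9): 3·(9−11)=-6≡20 → u
w(22): 3·(22−11)=33≡7 → h

ufuh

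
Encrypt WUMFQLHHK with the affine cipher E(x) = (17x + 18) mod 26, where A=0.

CUOZEXHHG

W(22): 17·22+18=392≡2 → C
U(20): 17·20+18=358≡20 → U
M(12): 17·12+18=222≡14 → O
F(5): 17·5+18=103≡25 → Z
Q(16): 17·16+18=290≡4 → E
L(11): 17·11+18=205≡23 → X
H(7): 17·7+18=137≡7 → H
H(7): 17·7+18=137≡7 → H
K(10): 17·10+18=188≡6 → G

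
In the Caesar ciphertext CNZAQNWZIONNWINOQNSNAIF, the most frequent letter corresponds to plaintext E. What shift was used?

9

The most frequent ciphertext letter is N (appears 7 times).
N is position 13; E is position 4.
Shift = 9.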